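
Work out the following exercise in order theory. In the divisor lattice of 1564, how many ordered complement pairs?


Complement pair (a,b): a meet b = bottom, a join b = top.
Here: gcd(a,b)=1 and lcm(a,b)=1564, i.e. a*b=1564 with a,b coprime.
Pairs found: (1,1564), (4,391), (17,92), (23,68), ... (4 more)
Total ordered pairs: 8


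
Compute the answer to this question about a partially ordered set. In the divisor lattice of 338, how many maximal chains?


A maximal chain goes from the minimum element to a maximal element via cover relations.
Counting all min-to-max paths in the cover graph.
Total maximal chains: 3


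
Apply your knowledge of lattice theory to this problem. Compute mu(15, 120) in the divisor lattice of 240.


In a divisor lattice, mu(a,b) = mu(b/a) where mu is the classical Mobius function.
b/a = 120/15 = 8
Prime factorization of 8: primes [2]
8 is not squarefree, so mu(8) = 0


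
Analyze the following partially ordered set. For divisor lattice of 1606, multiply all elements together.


Divisors of 1606: [1, 2, 11, 22, 73, 146, 803, 1606]
Product = n^(d(n)/2) = 1606^(8/2)
Product = 6652458343696


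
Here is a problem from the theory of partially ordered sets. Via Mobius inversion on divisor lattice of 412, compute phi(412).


phi(n) = n * prod_{p|n} (1 - 1/p).
Prime divisors of 412: [2, 103]
phi(412) = 412 * (1 - 1/2) * (1 - 1/103)
phi(412) = 204


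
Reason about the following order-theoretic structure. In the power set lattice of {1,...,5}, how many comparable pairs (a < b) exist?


A comparable pair {a,b} has a < b or b < a in the order.
Count unordered pairs where one element is strictly below the other.
Examples: {{},{1}}, {{},{2}}, {{},{3}}, {{},{4}}, ...
Total comparable pairs: 211


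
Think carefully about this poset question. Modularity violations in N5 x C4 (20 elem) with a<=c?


Modular law: if a <= c then a v (b ^ c) = (a v b) ^ c.
Check all triples (a,b,c) with a <= c among 20 elements.
  e.g. a=(a,0), b=(c,0), c=(b,0): lhs=(a,0) != rhs=(b,0)
  e.g. a=(a,0), b=(c,1), c=(b,0): lhs=(a,0) != rhs=(b,0)
Total violating triples: 40


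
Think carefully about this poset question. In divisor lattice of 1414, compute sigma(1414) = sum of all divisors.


sigma(n) = sum of divisors.
Divisors of 1414: [1, 2, 7, 14, 101, 202, 707, 1414]
Sum = 2448


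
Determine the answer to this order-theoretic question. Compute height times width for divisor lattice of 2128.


Height = length of longest chain minus 1; width = size of largest antichain.
A maximum chain: 1 | 19 | 133 | 266 | 532 | 1064 | 2128  (height 6).
A maximum antichain: {4, 14, 38, 133}  (width 4).
Product = 6 * 4 = 24


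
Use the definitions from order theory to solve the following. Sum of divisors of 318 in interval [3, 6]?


Interval [3,6] in divisors of 318: [3, 6]
Sum = 9


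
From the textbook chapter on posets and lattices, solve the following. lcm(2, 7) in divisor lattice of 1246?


Join=lcm.
gcd(2,7)=1
lcm=14


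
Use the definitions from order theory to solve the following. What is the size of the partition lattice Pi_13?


B(n) = number of set partitions of an n-element set.
B(n) satisfies the recurrence: B(n+1) = sum_k C(n,k)*B(k).
B(13) = 27644437


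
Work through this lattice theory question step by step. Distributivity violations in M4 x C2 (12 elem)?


Distributive law: a ^ (b v c) = (a ^ b) v (a ^ c).
Check all 12^3 = 1728 ordered triples (a,b,c).
  e.g. a=(a1,0), b=(a2,0), c=(a3,0): lhs=(a1,0) != rhs=(0,0)
  e.g. a=(a1,0), b=(a2,0), c=(a3,1): lhs=(a1,0) != rhs=(0,0)
Total violating triples: 192


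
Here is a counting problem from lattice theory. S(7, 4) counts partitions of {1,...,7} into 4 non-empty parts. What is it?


S(n,k) = k*S(n-1,k) + S(n-1,k-1).
S(6,4) = 65, S(6,3) = 90
S(7,4) = 4*65 + 90 = 260 + 90
S(7,4) = 350


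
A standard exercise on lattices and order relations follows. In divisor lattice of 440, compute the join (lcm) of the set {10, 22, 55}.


In a divisor lattice, join = lcm (least common multiple).
Compute lcm iteratively: start with first element, then lcm(current, next).
Elements: [10, 22, 55]
lcm(10,22) = 110
lcm(110,55) = 110
Final lcm = 110


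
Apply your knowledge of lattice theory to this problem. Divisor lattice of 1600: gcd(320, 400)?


Meet=gcd.
gcd(320,400)=80


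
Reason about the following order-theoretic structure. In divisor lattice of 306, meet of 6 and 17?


In a divisor lattice, meet = gcd (greatest common divisor).
By Euclidean algorithm or factoring: gcd(6,17) = 1


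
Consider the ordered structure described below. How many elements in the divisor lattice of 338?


Divisors of 338: [1, 2, 13, 26, 169, 338]
Count: 6


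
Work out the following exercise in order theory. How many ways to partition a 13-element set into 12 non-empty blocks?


S(n,k) = k*S(n-1,k) + S(n-1,k-1).
S(12,12) = 1, S(12,11) = 66
S(13,12) = 12*1 + 66 = 12 + 66
S(13,12) = 78


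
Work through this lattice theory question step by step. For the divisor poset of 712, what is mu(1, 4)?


In a divisor lattice, mu(a,b) = mu(b/a) where mu is the classical Mobius function.
b/a = 4/1 = 4
Prime factorization of 4: primes [2]
4 is not squarefree, so mu(4) = 0


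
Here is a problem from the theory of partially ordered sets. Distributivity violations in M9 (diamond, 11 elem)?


Distributive law: a ^ (b v c) = (a ^ b) v (a ^ c).
Check all 11^3 = 1331 ordered triples (a,b,c).
  e.g. a=a1, b=a2, c=a3: lhs=a1 != rhs=0
  e.g. a=a1, b=a2, c=a4: lhs=a1 != rhs=0
Total violating triples: 504


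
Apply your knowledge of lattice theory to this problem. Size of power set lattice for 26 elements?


Power set = 2^n.
2^26 = 67108864


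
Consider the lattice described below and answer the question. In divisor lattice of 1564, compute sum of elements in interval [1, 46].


Interval [1,46] in divisors of 1564: [1, 2, 23, 46]
Sum = 72


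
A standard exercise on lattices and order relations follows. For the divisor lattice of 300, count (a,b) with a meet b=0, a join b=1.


Complement pair (a,b): a meet b = bottom, a join b = top.
Here: gcd(a,b)=1 and lcm(a,b)=300, i.e. a*b=300 with a,b coprime.
Pairs found: (1,300), (3,100), (4,75), (12,25), ... (4 more)
Total ordered pairs: 8


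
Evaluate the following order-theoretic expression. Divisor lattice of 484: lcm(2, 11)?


Join=lcm.
gcd(2,11)=1
lcm=22


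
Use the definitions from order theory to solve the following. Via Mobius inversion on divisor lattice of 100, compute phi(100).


phi(n) = n * prod_{p|n} (1 - 1/p).
Prime divisors of 100: [2, 5]
phi(100) = 100 * (1 - 1/2) * (1 - 1/5)
phi(100) = 40


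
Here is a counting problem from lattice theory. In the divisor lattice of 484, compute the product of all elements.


Divisors of 484: [1, 2, 4, 11, 22, 44, 121, 242, 484]
Product = n^(d(n)/2) = 484^(9/2)
Product = 1207269217792


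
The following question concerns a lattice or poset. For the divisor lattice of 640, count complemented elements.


An element a is complemented if some b has a meet b = bottom, a join b = top.
a is complemented iff gcd(a, n/a)=1, i.e. a is a unitary divisor of 640.
Complemented elements: 1, 5, 128, 640
Count: 4


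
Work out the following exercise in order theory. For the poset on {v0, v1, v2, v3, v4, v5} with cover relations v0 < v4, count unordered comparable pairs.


A comparable pair {a,b} has a < b or b < a in the order.
Count unordered pairs where one element is strictly below the other.
Examples: {v0,v4}
Total comparable pairs: 1


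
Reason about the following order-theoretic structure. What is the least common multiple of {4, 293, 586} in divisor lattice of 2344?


In a divisor lattice, join = lcm (least common multiple).
Compute lcm iteratively: start with first element, then lcm(current, next).
Elements: [4, 293, 586]
lcm(4,293) = 1172
lcm(1172,586) = 1172
Final lcm = 1172


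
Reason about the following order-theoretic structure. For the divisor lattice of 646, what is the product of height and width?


Height = length of longest chain minus 1; width = size of largest antichain.
A maximum chain: 1 | 19 | 323 | 646  (height 3).
A maximum antichain: {2, 17, 19}  (width 3).
Product = 3 * 3 = 9


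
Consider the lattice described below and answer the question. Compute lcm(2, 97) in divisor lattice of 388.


In a divisor lattice, join = lcm (least common multiple).
gcd(2,97) = 1
lcm(2,97) = 2*97/gcd = 194/1 = 194


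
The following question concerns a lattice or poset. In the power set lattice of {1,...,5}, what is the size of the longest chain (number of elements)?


A chain is a totally ordered subset; we count the number of elements in a maximum chain.
Compute, for each element x, the size of the longest chain ending at x:
  {}: 1
  {1}: 2
  {2}: 2
  {3}: 2
  {4}: 2
  {5}: 2
  ...
A maximum chain: {} < {1} < {1,2} < {1,2,3} < {1,2,3,4} < {1,2,3,4,5}
Number of elements in the longest chain: 6


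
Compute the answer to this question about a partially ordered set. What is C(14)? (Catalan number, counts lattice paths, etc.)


C(n) = C(2n, n) / (n+1).
C(28, 14) = 40116600
C(14) = 40116600 / 15 = 2674440


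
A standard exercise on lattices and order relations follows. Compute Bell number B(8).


B(n) = number of set partitions of an n-element set.
B(n) satisfies the recurrence: B(n+1) = sum_k C(n,k)*B(k).
B(8) = 4140


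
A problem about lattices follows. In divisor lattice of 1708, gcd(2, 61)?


Meet=gcd.
gcd(2,61)=1


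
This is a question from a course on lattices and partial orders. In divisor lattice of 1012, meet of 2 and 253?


In a divisor lattice, meet = gcd (greatest common divisor).
By Euclidean algorithm or factoring: gcd(2,253) = 1


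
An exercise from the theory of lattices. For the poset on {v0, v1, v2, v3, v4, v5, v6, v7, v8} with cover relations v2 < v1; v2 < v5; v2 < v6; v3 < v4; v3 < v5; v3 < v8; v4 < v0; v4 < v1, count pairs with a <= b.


The order relation is {(a,b) : a <= b}, reflexive so it includes (a,a).
Examples: (v0,v0), (v1,v1), (v2,v1), (v2,v2), (v2,v5), ...
Total ordered pairs: 19


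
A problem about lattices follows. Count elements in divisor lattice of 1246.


Divisors of 1246: [1, 2, 7, 14, 89, 178, 623, 1246]
Count: 8


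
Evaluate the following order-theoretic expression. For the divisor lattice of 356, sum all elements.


sigma(n) = sum of divisors.
Divisors of 356: [1, 2, 4, 89, 178, 356]
Sum = 630


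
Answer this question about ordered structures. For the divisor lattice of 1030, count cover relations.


A cover relation a -< b holds when a < b with no c strictly between.
Cover relations:
  1 -< 2
  1 -< 5
  1 -< 103
  2 -< 10
  2 -< 206
  5 -< 10
  5 -< 515
  10 -< 1030
  ...4 more
Total: 12


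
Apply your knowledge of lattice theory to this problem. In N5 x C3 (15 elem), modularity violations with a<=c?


Modular law: if a <= c then a v (b ^ c) = (a v b) ^ c.
Check all triples (a,b,c) with a <= c among 15 elements.
  e.g. a=(a,0), b=(c,0), c=(b,0): lhs=(a,0) != rhs=(b,0)
  e.g. a=(a,0), b=(c,1), c=(b,0): lhs=(a,0) != rhs=(b,0)
Total violating triples: 18


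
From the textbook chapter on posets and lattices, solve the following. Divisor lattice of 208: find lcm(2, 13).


In a divisor lattice, join = lcm (least common multiple).
gcd(2,13) = 1
lcm(2,13) = 2*13/gcd = 26/1 = 26


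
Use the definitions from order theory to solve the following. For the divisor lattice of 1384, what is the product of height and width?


Height = length of longest chain minus 1; width = size of largest antichain.
A maximum chain: 1 | 173 | 346 | 692 | 1384  (height 4).
A maximum antichain: {2, 173}  (width 2).
Product = 4 * 2 = 8


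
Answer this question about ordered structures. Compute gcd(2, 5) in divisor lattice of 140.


In a divisor lattice, meet = gcd (greatest common divisor).
By Euclidean algorithm or factoring: gcd(2,5) = 1


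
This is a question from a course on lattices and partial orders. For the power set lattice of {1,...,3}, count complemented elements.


An element a is complemented if some b has a meet b = bottom, a join b = top.
every subset A has complement S\A, so all elements are complemented.
Complemented elements: {}, {1}, {2}, {3}, {1,2}, {1,3}, ... (2 more)
Count: 8


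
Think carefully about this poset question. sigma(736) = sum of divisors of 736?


sigma(n) = sum of divisors.
Divisors of 736: [1, 2, 4, 8, 16, 23, 32, 46, 92, 184, 368, 736]
Sum = 1512


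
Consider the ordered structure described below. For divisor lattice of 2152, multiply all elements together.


Divisors of 2152: [1, 2, 4, 8, 269, 538, 1076, 2152]
Product = n^(d(n)/2) = 2152^(8/2)
Product = 21447124258816


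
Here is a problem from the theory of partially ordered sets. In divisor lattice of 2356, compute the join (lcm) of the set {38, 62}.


In a divisor lattice, join = lcm (least common multiple).
Compute lcm iteratively: start with first element, then lcm(current, next).
Elements: [38, 62]
lcm(38,62) = 1178
Final lcm = 1178


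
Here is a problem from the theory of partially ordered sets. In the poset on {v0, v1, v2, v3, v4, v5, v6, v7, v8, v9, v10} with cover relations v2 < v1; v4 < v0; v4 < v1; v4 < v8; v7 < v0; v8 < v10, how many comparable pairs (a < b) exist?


A comparable pair {a,b} has a < b or b < a in the order.
Count unordered pairs where one element is strictly below the other.
Examples: {v0,v4}, {v0,v7}, {v1,v2}, {v1,v4}, ...
Total comparable pairs: 7


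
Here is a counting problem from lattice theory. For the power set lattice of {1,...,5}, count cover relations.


A cover relation a -< b holds when a < b with no c strictly between.
Cover relations:
  {} -< {1}
  {} -< {2}
  {} -< {3}
  {} -< {4}
  {} -< {5}
  {1} -< {1,2}
  {1} -< {1,3}
  {1} -< {1,4}
  ...72 more
Total: 80


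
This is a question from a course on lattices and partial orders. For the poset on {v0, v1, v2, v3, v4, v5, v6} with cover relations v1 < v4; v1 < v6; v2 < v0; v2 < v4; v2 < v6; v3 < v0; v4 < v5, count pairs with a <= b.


The order relation is {(a,b) : a <= b}, reflexive so it includes (a,a).
Examples: (v0,v0), (v1,v1), (v1,v4), (v1,v5), (v1,v6), ...
Total ordered pairs: 16


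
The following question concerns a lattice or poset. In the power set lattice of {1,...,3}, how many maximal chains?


A maximal chain goes from the minimum element to a maximal element via cover relations.
Counting all min-to-max paths in the cover graph.
Total maximal chains: 6


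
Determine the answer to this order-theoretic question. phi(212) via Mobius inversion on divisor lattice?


phi(n) = n * prod_{p|n} (1 - 1/p).
Prime divisors of 212: [2, 53]
phi(212) = 212 * (1 - 1/2) * (1 - 1/53)
phi(212) = 104


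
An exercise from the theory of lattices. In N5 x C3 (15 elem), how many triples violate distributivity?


Distributive law: a ^ (b v c) = (a ^ b) v (a ^ c).
Check all 15^3 = 3375 ordered triples (a,b,c).
  e.g. a=(b,0), b=(a,0), c=(c,0): lhs=(b,0) != rhs=(a,0)
  e.g. a=(b,0), b=(a,0), c=(c,1): lhs=(b,0) != rhs=(a,0)
Total violating triples: 54


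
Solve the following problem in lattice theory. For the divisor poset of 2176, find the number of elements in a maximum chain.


A chain is a totally ordered subset; we count the number of elements in a maximum chain.
Compute, for each element x, the size of the longest chain ending at x:
  1: 1
  2: 2
  17: 2
  4: 3
  8: 4
  34: 3
  ...
A maximum chain: 1 < 2 < 4 < 8 < 16 < 32 < 64 < 128 < 2176
Number of elements in the longest chain: 9


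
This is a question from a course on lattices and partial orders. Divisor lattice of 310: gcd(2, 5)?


Meet=gcd.
gcd(2,5)=1


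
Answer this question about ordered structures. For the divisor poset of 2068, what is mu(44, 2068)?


In a divisor lattice, mu(a,b) = mu(b/a) where mu is the classical Mobius function.
b/a = 2068/44 = 47
Prime factorization of 47: primes [47]
47 is squarefree with 1 prime factor(s), so mu(47) = (-1)^1 = -1


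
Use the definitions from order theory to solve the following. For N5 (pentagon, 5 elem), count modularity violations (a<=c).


Modular law: if a <= c then a v (b ^ c) = (a v b) ^ c.
Check all triples (a,b,c) with a <= c among 5 elements.
  e.g. a=a, b=c, c=b: lhs=a != rhs=b
Total violating triples: 1


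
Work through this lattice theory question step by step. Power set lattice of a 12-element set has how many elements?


Power set = 2^n.
2^12 = 4096


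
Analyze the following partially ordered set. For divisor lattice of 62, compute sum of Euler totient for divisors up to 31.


Divisors of 62 up to 31: [1, 2, 31]
phi values: [1, 1, 30]
Sum = 32


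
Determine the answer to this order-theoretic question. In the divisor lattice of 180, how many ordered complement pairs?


Complement pair (a,b): a meet b = bottom, a join b = top.
Here: gcd(a,b)=1 and lcm(a,b)=180, i.e. a*b=180 with a,b coprime.
Pairs found: (1,180), (4,45), (5,36), (9,20), ... (4 more)
Total ordered pairs: 8


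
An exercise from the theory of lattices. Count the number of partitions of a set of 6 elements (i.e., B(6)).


B(n) = number of set partitions of an n-element set.
B(n) satisfies the recurrence: B(n+1) = sum_k C(n,k)*B(k).
B(6) = 203


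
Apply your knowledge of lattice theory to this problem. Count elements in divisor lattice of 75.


Divisors of 75: [1, 3, 5, 15, 25, 75]
Count: 6


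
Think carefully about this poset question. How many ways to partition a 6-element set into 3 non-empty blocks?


S(n,k) = k*S(n-1,k) + S(n-1,k-1).
S(5,3) = 25, S(5,2) = 15
S(6,3) = 3*25 + 15 = 75 + 15
S(6,3) = 90


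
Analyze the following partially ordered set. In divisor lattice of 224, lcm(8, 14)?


Join=lcm.
gcd(8,14)=2
lcm=56


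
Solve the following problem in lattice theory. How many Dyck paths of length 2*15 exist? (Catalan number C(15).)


C(n) = C(2n, n) / (n+1).
C(30, 15) = 155117520
C(15) = 155117520 / 16 = 9694845


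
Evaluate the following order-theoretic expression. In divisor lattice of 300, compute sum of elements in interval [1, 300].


Interval [1,300] in divisors of 300: [1, 2, 3, 4, 5, 6, 10, 12, 15, 20, 25, 30, 50, 60, 75, 100, 150, 300]
Sum = 868


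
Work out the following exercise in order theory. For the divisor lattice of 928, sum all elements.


sigma(n) = sum of divisors.
Divisors of 928: [1, 2, 4, 8, 16, 29, 32, 58, 116, 232, 464, 928]
Sum = 1890


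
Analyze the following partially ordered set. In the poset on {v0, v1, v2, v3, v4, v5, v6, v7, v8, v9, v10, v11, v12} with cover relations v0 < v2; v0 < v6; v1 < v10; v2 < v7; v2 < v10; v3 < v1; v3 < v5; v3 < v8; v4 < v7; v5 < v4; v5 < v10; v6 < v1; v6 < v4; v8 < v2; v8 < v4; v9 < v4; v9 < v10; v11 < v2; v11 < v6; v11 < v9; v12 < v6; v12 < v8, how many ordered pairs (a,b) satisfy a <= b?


The order relation is {(a,b) : a <= b}, reflexive so it includes (a,a).
Examples: (v0,v0), (v0,v1), (v0,v10), (v0,v2), (v0,v4), ...
Total ordered pairs: 58


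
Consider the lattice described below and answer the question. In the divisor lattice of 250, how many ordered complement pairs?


Complement pair (a,b): a meet b = bottom, a join b = top.
Here: gcd(a,b)=1 and lcm(a,b)=250, i.e. a*b=250 with a,b coprime.
Pairs found: (1,250), (2,125), (125,2), (250,1)
Total ordered pairs: 4


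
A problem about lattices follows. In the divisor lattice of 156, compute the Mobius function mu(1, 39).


In a divisor lattice, mu(a,b) = mu(b/a) where mu is the classical Mobius function.
b/a = 39/1 = 39
Prime factorization of 39: primes [3, 13]
39 is squarefree with 2 prime factor(s), so mu(39) = (-1)^2 = 1


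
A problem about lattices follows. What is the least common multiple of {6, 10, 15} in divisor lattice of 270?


In a divisor lattice, join = lcm (least common multiple).
Compute lcm iteratively: start with first element, then lcm(current, next).
Elements: [6, 10, 15]
lcm(6,10) = 30
lcm(30,15) = 30
Final lcm = 30


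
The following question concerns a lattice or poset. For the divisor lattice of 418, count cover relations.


A cover relation a -< b holds when a < b with no c strictly between.
Cover relations:
  1 -< 2
  1 -< 11
  1 -< 19
  2 -< 22
  2 -< 38
  11 -< 22
  11 -< 209
  19 -< 38
  ...4 more
Total: 12


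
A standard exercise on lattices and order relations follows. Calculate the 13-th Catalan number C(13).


C(n) = C(2n, n) / (n+1).
C(26, 13) = 10400600
C(13) = 10400600 / 14 = 742900


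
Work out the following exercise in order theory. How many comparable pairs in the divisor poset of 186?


A comparable pair {a,b} has a < b or b < a in the order.
Count unordered pairs where one element is strictly below the other.
Examples: {1,2}, {1,3}, {1,6}, {1,31}, ...
Total comparable pairs: 19


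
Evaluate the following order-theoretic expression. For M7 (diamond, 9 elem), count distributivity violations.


Distributive law: a ^ (b v c) = (a ^ b) v (a ^ c).
Check all 9^3 = 729 ordered triples (a,b,c).
  e.g. a=a1, b=a2, c=a3: lhs=a1 != rhs=0
  e.g. a=a1, b=a2, c=a4: lhs=a1 != rhs=0
Total violating triples: 210


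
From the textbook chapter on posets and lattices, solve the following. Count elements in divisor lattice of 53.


Divisors of 53: [1, 53]
Count: 2


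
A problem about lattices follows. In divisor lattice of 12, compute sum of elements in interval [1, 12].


Interval [1,12] in divisors of 12: [1, 2, 3, 4, 6, 12]
Sum = 28


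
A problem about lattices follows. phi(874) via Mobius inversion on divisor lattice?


phi(n) = n * prod_{p|n} (1 - 1/p).
Prime divisors of 874: [2, 19, 23]
phi(874) = 874 * (1 - 1/2) * (1 - 1/19) * (1 - 1/23)
phi(874) = 396


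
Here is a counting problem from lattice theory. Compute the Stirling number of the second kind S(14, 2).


S(n,k) = k*S(n-1,k) + S(n-1,k-1).
S(13,2) = 4095, S(13,1) = 1
S(14,2) = 2*4095 + 1 = 8190 + 1
S(14,2) = 8191


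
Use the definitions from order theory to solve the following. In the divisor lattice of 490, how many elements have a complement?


An element a is complemented if some b has a meet b = bottom, a join b = top.
a is complemented iff gcd(a, n/a)=1, i.e. a is a unitary divisor of 490.
Complemented elements: 1, 2, 5, 10, 49, 98, ... (2 more)
Count: 8


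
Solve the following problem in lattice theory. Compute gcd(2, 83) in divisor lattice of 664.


In a divisor lattice, meet = gcd (greatest common divisor).
By Euclidean algorithm or factoring: gcd(2,83) = 1


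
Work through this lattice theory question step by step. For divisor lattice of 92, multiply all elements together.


Divisors of 92: [1, 2, 4, 23, 46, 92]
Product = n^(d(n)/2) = 92^(6/2)
Product = 778688


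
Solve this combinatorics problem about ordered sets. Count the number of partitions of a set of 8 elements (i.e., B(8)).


B(n) = number of set partitions of an n-element set.
B(n) satisfies the recurrence: B(n+1) = sum_k C(n,k)*B(k).
B(8) = 4140


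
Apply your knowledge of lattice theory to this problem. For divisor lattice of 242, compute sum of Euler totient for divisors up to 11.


Divisors of 242 up to 11: [1, 2, 11]
phi values: [1, 1, 10]
Sum = 12


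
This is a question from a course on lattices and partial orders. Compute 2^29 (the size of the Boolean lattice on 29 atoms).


Power set = 2^n.
2^29 = 536870912


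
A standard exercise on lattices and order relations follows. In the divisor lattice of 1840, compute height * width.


Height = length of longest chain minus 1; width = size of largest antichain.
A maximum chain: 1 | 23 | 115 | 230 | 460 | 920 | 1840  (height 6).
A maximum antichain: {4, 10, 46, 115}  (width 4).
Product = 6 * 4 = 24


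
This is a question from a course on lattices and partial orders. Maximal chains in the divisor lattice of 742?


A maximal chain goes from the minimum element to a maximal element via cover relations.
Counting all min-to-max paths in the cover graph.
Total maximal chains: 6


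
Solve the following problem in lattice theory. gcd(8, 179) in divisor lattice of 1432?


Meet=gcd.
gcd(8,179)=1


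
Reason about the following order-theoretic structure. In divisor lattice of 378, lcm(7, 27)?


Join=lcm.
gcd(7,27)=1
lcm=189


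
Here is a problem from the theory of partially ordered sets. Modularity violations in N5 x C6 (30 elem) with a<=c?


Modular law: if a <= c then a v (b ^ c) = (a v b) ^ c.
Check all triples (a,b,c) with a <= c among 30 elements.
  e.g. a=(a,0), b=(c,0), c=(b,0): lhs=(a,0) != rhs=(b,0)
  e.g. a=(a,0), b=(c,1), c=(b,0): lhs=(a,0) != rhs=(b,0)
Total violating triples: 126


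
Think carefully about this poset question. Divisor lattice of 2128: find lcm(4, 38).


In a divisor lattice, join = lcm (least common multiple).
gcd(4,38) = 2
lcm(4,38) = 4*38/gcd = 152/2 = 76


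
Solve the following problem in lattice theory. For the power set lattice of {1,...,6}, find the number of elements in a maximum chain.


A chain is a totally ordered subset; we count the number of elements in a maximum chain.
Compute, for each element x, the size of the longest chain ending at x:
  {}: 1
  {1}: 2
  {2}: 2
  {3}: 2
  {4}: 2
  {5}: 2
  ...
A maximum chain: {} < {1} < {1,2} < {1,2,3} < {1,2,3,4} < {1,2,3,4,5} < {1,2,3,4,5,6}
Number of elements in the longest chain: 7


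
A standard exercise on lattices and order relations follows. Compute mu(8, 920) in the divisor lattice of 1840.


In a divisor lattice, mu(a,b) = mu(b/a) where mu is the classical Mobius function.
b/a = 920/8 = 115
Prime factorization of 115: primes [5, 23]
115 is squarefree with 2 prime factor(s), so mu(115) = (-1)^2 = 1


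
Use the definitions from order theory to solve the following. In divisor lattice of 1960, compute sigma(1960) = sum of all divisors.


sigma(n) = sum of divisors.
Divisors of 1960: [1, 2, 4, 5, 7, 8, 10, 14, 20, 28, 35, 40, 49, 56, 70, 98, 140, 196, 245, 280, 392, 490, 980, 1960]
Sum = 5130


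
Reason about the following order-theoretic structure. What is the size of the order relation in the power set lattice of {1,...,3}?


The order relation is {(a,b) : a <= b}, reflexive so it includes (a,a).
Examples: ({},{}), ({},{1,2}), ({},{1,2,3}), ({},{1,3}), ({},{1}), ...
Total ordered pairs: 27


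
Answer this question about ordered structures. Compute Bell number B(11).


B(n) = number of set partitions of an n-element set.
B(n) satisfies the recurrence: B(n+1) = sum_k C(n,k)*B(k).
B(11) = 678570


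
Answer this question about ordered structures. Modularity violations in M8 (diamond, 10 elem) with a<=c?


Modular law: if a <= c then a v (b ^ c) = (a v b) ^ c.
Check all triples (a,b,c) with a <= c among 10 elements.
This lattice is modular (diamonds M_m and their chain-products are modular).
Total violating triples: 0


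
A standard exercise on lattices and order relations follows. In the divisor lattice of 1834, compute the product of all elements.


Divisors of 1834: [1, 2, 7, 14, 131, 262, 917, 1834]
Product = n^(d(n)/2) = 1834^(8/2)
Product = 11313508965136


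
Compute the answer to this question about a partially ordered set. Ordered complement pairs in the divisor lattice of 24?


Complement pair (a,b): a meet b = bottom, a join b = top.
Here: gcd(a,b)=1 and lcm(a,b)=24, i.e. a*b=24 with a,b coprime.
Pairs found: (1,24), (3,8), (8,3), (24,1)
Total ordered pairs: 4


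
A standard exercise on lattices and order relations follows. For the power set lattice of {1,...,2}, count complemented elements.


An element a is complemented if some b has a meet b = bottom, a join b = top.
every subset A has complement S\A, so all elements are complemented.
Complemented elements: {}, {1}, {2}, {1,2}
Count: 4


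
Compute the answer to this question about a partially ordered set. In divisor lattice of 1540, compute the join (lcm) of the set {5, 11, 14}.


In a divisor lattice, join = lcm (least common multiple).
Compute lcm iteratively: start with first element, then lcm(current, next).
Elements: [5, 11, 14]
lcm(5,11) = 55
lcm(55,14) = 770
Final lcm = 770


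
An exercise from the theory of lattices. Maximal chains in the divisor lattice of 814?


A maximal chain goes from the minimum element to a maximal element via cover relations.
Counting all min-to-max paths in the cover graph.
Total maximal chains: 6


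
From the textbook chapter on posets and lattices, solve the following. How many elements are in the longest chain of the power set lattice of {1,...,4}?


A chain is a totally ordered subset; we count the number of elements in a maximum chain.
Compute, for each element x, the size of the longest chain ending at x:
  {}: 1
  {1}: 2
  {2}: 2
  {3}: 2
  {4}: 2
  {1,2}: 3
  ...
A maximum chain: {} < {1} < {1,2} < {1,2,3} < {1,2,3,4}
Number of elements in the longest chain: 5


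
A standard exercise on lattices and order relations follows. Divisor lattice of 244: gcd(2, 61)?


Meet=gcd.
gcd(2,61)=1


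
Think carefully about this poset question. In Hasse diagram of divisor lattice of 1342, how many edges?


A cover relation a -< b holds when a < b with no c strictly between.
Cover relations:
  1 -< 2
  1 -< 11
  1 -< 61
  2 -< 22
  2 -< 122
  11 -< 22
  11 -< 671
  22 -< 1342
  ...4 more
Total: 12


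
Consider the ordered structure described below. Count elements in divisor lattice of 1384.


Divisors of 1384: [1, 2, 4, 8, 173, 346, 692, 1384]
Count: 8


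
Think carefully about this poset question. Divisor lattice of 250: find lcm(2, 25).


In a divisor lattice, join = lcm (least common multiple).
gcd(2,25) = 1
lcm(2,25) = 2*25/gcd = 50/1 = 50


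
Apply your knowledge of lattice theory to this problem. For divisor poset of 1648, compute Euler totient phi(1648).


phi(n) = n * prod_{p|n} (1 - 1/p).
Prime divisors of 1648: [2, 103]
phi(1648) = 1648 * (1 - 1/2) * (1 - 1/103)
phi(1648) = 816


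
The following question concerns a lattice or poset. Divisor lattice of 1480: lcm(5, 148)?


Join=lcm.
gcd(5,148)=1
lcm=740


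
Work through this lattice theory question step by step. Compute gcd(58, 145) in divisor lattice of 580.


In a divisor lattice, meet = gcd (greatest common divisor).
By Euclidean algorithm or factoring: gcd(58,145) = 29


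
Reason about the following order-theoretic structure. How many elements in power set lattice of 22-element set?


Power set = 2^n.
2^22 = 4194304


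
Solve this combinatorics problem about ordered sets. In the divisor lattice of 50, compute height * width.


Height = length of longest chain minus 1; width = size of largest antichain.
A maximum chain: 1 | 5 | 25 | 50  (height 3).
A maximum antichain: {2, 5}  (width 2).
Product = 3 * 2 = 6


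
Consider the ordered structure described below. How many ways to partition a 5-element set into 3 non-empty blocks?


S(n,k) = k*S(n-1,k) + S(n-1,k-1).
S(4,3) = 6, S(4,2) = 7
S(5,3) = 3*6 + 7 = 18 + 7
S(5,3) = 25


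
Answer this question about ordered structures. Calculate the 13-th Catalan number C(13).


C(n) = C(2n, n) / (n+1).
C(26, 13) = 10400600
C(13) = 10400600 / 14 = 742900


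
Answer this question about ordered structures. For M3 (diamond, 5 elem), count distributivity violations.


Distributive law: a ^ (b v c) = (a ^ b) v (a ^ c).
Check all 5^3 = 125 ordered triples (a,b,c).
  e.g. a=a1, b=a2, c=a3: lhs=a1 != rhs=0
  e.g. a=a1, b=a3, c=a2: lhs=a1 != rhs=0
Total violating triples: 6


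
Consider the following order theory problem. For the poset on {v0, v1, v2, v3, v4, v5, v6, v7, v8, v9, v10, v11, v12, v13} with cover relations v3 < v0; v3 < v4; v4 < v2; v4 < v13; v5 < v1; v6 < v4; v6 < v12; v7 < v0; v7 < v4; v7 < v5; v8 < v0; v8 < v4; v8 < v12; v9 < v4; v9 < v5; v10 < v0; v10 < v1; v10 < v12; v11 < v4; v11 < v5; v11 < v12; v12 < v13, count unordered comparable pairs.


A comparable pair {a,b} has a < b or b < a in the order.
Count unordered pairs where one element is strictly below the other.
Examples: {v0,v3}, {v0,v7}, {v0,v8}, {v0,v10}, ...
Total comparable pairs: 38


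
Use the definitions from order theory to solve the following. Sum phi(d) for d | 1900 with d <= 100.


Divisors of 1900 up to 100: [1, 2, 4, 5, 10, 19, 20, 25, 38, 50, 76, 95, 100]
phi values: [1, 1, 2, 4, 4, 18, 8, 20, 18, 20, 36, 72, 40]
Sum = 244


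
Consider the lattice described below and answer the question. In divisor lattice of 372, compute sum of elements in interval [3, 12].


Interval [3,12] in divisors of 372: [3, 6, 12]
Sum = 21


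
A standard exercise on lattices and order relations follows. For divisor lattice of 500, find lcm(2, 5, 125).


In a divisor lattice, join = lcm (least common multiple).
Compute lcm iteratively: start with first element, then lcm(current, next).
Elements: [2, 5, 125]
lcm(2,5) = 10
lcm(10,125) = 250
Final lcm = 250


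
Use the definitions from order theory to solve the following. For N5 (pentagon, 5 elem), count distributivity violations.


Distributive law: a ^ (b v c) = (a ^ b) v (a ^ c).
Check all 5^3 = 125 ordered triples (a,b,c).
  e.g. a=b, b=a, c=c: lhs=b != rhs=a
  e.g. a=b, b=c, c=a: lhs=b != rhs=a
Total violating triples: 2


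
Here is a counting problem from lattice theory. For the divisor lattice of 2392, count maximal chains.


A maximal chain goes from the minimum element to a maximal element via cover relations.
Counting all min-to-max paths in the cover graph.
Total maximal chains: 20


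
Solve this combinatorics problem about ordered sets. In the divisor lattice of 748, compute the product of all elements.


Divisors of 748: [1, 2, 4, 11, 17, 22, 34, 44, 68, 187, 374, 748]
Product = n^(d(n)/2) = 748^(12/2)
Product = 175149776384856064


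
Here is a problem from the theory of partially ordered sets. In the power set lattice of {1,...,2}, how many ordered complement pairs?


Complement pair (a,b): a meet b = bottom, a join b = top.
Here: A intersect B = {} and A union B = {1,...,2}.
Pairs found: ({},{1,2}), ({1},{2}), ({2},{1}), ({1,2},{})
Total ordered pairs: 4


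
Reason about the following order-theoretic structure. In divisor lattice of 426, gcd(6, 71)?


Meet=gcd.
gcd(6,71)=1


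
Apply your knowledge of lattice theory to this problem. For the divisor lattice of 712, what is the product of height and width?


Height = length of longest chain minus 1; width = size of largest antichain.
A maximum chain: 1 | 89 | 178 | 356 | 712  (height 4).
A maximum antichain: {2, 89}  (width 2).
Product = 4 * 2 = 8


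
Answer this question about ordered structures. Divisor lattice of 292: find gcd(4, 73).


In a divisor lattice, meet = gcd (greatest common divisor).
By Euclidean algorithm or factoring: gcd(4,73) = 1


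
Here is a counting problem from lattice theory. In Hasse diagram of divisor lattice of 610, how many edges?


A cover relation a -< b holds when a < b with no c strictly between.
Cover relations:
  1 -< 2
  1 -< 5
  1 -< 61
  2 -< 10
  2 -< 122
  5 -< 10
  5 -< 305
  10 -< 610
  ...4 more
Total: 12


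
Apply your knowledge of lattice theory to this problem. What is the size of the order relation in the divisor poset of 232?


The order relation is {(a,b) : a <= b}, reflexive so it includes (a,a).
Examples: (1,1), (1,116), (1,2), (1,232), (1,29), ...
Total ordered pairs: 30


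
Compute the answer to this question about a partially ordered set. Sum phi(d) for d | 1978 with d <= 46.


Divisors of 1978 up to 46: [1, 2, 23, 43, 46]
phi values: [1, 1, 22, 42, 22]
Sum = 88


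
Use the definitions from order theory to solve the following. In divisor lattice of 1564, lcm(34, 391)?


Join=lcm.
gcd(34,391)=17
lcm=782


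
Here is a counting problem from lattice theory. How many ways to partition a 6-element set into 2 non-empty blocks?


S(n,k) = k*S(n-1,k) + S(n-1,k-1).
S(5,2) = 15, S(5,1) = 1
S(6,2) = 2*15 + 1 = 30 + 1
S(6,2) = 31


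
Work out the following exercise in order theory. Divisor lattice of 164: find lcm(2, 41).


In a divisor lattice, join = lcm (least common multiple).
gcd(2,41) = 1
lcm(2,41) = 2*41/gcd = 82/1 = 82


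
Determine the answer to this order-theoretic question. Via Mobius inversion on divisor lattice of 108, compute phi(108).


phi(n) = n * prod_{p|n} (1 - 1/p).
Prime divisors of 108: [2, 3]
phi(108) = 108 * (1 - 1/2) * (1 - 1/3)
phi(108) = 36


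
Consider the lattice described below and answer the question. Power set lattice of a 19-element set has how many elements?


Power set = 2^n.
2^19 = 524288


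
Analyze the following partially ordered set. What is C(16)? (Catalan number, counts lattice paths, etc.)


C(n) = C(2n, n) / (n+1).
C(32, 16) = 601080390
C(16) = 601080390 / 17 = 35357670


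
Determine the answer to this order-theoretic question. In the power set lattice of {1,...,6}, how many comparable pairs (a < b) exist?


A comparable pair {a,b} has a < b or b < a in the order.
Count unordered pairs where one element is strictly below the other.
Examples: {{},{1}}, {{},{2}}, {{},{3}}, {{},{4}}, ...
Total comparable pairs: 665


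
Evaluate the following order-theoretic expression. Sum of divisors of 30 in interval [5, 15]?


Interval [5,15] in divisors of 30: [5, 15]
Sum = 20


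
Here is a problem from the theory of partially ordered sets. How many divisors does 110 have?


Divisors of 110: [1, 2, 5, 10, 11, 22, 55, 110]
Count: 8


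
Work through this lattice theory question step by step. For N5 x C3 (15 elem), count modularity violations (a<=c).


Modular law: if a <= c then a v (b ^ c) = (a v b) ^ c.
Check all triples (a,b,c) with a <= c among 15 elements.
  e.g. a=(a,0), b=(c,0), c=(b,0): lhs=(a,0) != rhs=(b,0)
  e.g. a=(a,0), b=(c,1), c=(b,0): lhs=(a,0) != rhs=(b,0)
Total violating triples: 18


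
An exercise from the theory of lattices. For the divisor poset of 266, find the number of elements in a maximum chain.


A chain is a totally ordered subset; we count the number of elements in a maximum chain.
Compute, for each element x, the size of the longest chain ending at x:
  1: 1
  2: 2
  7: 2
  19: 2
  14: 3
  38: 3
  ...
A maximum chain: 1 < 2 < 14 < 266
Number of elements in the longest chain: 4


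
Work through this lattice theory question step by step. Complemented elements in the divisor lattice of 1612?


An element a is complemented if some b has a meet b = bottom, a join b = top.
a is complemented iff gcd(a, n/a)=1, i.e. a is a unitary divisor of 1612.
Complemented elements: 1, 4, 13, 31, 52, 124, ... (2 more)
Count: 8


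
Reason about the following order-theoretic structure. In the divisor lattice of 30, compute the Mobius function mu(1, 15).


In a divisor lattice, mu(a,b) = mu(b/a) where mu is the classical Mobius function.
b/a = 15/1 = 15
Prime factorization of 15: primes [3, 5]
15 is squarefree with 2 prime factor(s), so mu(15) = (-1)^2 = 1


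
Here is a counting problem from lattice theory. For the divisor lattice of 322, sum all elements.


sigma(n) = sum of divisors.
Divisors of 322: [1, 2, 7, 14, 23, 46, 161, 322]
Sum = 576


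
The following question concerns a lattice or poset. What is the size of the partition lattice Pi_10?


B(n) = number of set partitions of an n-element set.
B(n) satisfies the recurrence: B(n+1) = sum_k C(n,k)*B(k).
B(10) = 115975


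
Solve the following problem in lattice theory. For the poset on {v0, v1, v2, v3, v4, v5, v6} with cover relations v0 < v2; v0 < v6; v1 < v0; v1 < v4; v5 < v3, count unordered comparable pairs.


A comparable pair {a,b} has a < b or b < a in the order.
Count unordered pairs where one element is strictly below the other.
Examples: {v0,v1}, {v0,v2}, {v0,v6}, {v1,v2}, ...
Total comparable pairs: 7


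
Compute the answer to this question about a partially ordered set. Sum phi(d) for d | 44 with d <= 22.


Divisors of 44 up to 22: [1, 2, 4, 11, 22]
phi values: [1, 1, 2, 10, 10]
Sum = 24
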